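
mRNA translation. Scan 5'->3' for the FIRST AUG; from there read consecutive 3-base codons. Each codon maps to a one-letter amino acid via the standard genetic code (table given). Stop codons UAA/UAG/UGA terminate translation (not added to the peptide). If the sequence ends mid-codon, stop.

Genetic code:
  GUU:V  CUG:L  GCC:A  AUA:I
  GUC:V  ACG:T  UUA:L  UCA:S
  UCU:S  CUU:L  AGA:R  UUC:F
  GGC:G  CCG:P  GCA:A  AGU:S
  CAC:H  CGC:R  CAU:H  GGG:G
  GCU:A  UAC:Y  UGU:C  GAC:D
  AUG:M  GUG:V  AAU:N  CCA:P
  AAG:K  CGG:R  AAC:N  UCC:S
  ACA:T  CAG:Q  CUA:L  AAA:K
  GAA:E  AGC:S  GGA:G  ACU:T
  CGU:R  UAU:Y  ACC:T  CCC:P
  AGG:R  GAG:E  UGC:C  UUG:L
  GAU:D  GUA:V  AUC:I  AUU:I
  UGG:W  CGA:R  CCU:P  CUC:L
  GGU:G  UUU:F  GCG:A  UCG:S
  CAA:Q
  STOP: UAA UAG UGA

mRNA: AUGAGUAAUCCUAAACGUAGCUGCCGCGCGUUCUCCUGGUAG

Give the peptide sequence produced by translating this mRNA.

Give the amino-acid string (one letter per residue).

Answer: MSNPKRSCRAFSW

Derivation:
start AUG at pos 0
pos 0: AUG -> M; peptide=M
pos 3: AGU -> S; peptide=MS
pos 6: AAU -> N; peptide=MSN
pos 9: CCU -> P; peptide=MSNP
pos 12: AAA -> K; peptide=MSNPK
pos 15: CGU -> R; peptide=MSNPKR
pos 18: AGC -> S; peptide=MSNPKRS
pos 21: UGC -> C; peptide=MSNPKRSC
pos 24: CGC -> R; peptide=MSNPKRSCR
pos 27: GCG -> A; peptide=MSNPKRSCRA
pos 30: UUC -> F; peptide=MSNPKRSCRAF
pos 33: UCC -> S; peptide=MSNPKRSCRAFS
pos 36: UGG -> W; peptide=MSNPKRSCRAFSW
pos 39: UAG -> STOP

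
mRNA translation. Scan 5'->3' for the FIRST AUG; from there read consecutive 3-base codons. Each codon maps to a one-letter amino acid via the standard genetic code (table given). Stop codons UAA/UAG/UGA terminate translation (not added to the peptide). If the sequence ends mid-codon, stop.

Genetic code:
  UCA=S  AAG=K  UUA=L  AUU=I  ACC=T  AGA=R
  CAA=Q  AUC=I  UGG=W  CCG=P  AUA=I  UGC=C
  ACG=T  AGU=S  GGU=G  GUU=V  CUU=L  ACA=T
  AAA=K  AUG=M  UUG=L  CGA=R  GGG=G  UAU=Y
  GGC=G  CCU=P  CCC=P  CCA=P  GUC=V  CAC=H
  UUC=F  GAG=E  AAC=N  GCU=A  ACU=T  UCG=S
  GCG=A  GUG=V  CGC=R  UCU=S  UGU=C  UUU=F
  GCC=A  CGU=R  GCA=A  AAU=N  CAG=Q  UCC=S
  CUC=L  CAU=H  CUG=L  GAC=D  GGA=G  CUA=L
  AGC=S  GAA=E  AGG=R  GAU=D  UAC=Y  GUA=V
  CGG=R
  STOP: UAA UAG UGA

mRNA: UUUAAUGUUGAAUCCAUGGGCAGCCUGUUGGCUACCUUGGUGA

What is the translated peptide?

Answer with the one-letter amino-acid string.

Answer: MLNPWAACWLPW

Derivation:
start AUG at pos 4
pos 4: AUG -> M; peptide=M
pos 7: UUG -> L; peptide=ML
pos 10: AAU -> N; peptide=MLN
pos 13: CCA -> P; peptide=MLNP
pos 16: UGG -> W; peptide=MLNPW
pos 19: GCA -> A; peptide=MLNPWA
pos 22: GCC -> A; peptide=MLNPWAA
pos 25: UGU -> C; peptide=MLNPWAAC
pos 28: UGG -> W; peptide=MLNPWAACW
pos 31: CUA -> L; peptide=MLNPWAACWL
pos 34: CCU -> P; peptide=MLNPWAACWLP
pos 37: UGG -> W; peptide=MLNPWAACWLPW
pos 40: UGA -> STOP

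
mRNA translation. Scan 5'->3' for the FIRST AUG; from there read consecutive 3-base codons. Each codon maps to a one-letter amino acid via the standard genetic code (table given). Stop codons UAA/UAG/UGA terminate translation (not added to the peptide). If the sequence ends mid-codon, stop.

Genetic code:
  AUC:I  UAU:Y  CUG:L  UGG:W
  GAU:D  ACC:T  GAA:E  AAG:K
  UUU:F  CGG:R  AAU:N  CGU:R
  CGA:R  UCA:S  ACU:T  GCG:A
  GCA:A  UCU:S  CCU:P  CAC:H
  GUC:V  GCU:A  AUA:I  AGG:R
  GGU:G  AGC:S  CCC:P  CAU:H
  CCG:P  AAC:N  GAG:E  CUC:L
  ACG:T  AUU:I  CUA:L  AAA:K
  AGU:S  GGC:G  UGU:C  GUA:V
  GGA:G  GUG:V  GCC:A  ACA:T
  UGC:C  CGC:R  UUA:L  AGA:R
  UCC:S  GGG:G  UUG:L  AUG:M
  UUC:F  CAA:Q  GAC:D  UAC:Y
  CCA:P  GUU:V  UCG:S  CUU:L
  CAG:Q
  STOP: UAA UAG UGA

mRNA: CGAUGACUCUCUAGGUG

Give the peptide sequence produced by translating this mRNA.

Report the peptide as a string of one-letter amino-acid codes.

Answer: MTL

Derivation:
start AUG at pos 2
pos 2: AUG -> M; peptide=M
pos 5: ACU -> T; peptide=MT
pos 8: CUC -> L; peptide=MTL
pos 11: UAG -> STOP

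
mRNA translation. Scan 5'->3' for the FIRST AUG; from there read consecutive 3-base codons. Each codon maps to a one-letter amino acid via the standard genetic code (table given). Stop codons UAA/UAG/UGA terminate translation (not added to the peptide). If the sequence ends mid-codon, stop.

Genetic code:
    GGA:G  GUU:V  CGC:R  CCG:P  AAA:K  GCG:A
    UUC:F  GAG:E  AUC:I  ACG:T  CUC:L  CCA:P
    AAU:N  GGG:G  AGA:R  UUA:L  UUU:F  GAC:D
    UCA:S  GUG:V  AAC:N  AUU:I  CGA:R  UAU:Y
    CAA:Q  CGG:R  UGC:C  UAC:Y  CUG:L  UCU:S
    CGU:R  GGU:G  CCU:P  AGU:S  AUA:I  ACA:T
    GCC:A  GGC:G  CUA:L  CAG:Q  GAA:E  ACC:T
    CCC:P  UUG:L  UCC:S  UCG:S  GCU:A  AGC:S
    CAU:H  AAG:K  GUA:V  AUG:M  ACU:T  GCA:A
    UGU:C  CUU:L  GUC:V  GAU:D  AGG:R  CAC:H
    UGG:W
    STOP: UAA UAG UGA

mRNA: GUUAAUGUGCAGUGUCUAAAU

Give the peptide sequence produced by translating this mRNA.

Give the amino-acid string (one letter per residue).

start AUG at pos 4
pos 4: AUG -> M; peptide=M
pos 7: UGC -> C; peptide=MC
pos 10: AGU -> S; peptide=MCS
pos 13: GUC -> V; peptide=MCSV
pos 16: UAA -> STOP

Answer: MCSV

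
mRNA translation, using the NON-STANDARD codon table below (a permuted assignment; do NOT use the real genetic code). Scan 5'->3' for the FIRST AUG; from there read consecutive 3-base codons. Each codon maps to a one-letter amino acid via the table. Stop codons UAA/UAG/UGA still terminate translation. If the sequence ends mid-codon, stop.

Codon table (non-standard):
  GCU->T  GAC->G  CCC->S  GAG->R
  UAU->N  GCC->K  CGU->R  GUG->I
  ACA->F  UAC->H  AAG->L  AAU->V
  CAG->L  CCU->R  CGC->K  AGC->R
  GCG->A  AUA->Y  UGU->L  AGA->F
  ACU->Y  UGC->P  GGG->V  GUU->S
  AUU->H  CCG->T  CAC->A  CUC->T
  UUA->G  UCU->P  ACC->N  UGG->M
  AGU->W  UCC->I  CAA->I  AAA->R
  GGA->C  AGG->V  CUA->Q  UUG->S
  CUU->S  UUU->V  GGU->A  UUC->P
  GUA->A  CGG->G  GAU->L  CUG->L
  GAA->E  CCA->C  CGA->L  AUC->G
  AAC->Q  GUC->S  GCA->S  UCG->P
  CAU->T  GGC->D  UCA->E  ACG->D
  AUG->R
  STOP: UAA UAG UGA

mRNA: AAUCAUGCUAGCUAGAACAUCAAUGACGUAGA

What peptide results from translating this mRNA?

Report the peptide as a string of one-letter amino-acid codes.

Answer: RQTFFERD

Derivation:
start AUG at pos 4
pos 4: AUG -> R; peptide=R
pos 7: CUA -> Q; peptide=RQ
pos 10: GCU -> T; peptide=RQT
pos 13: AGA -> F; peptide=RQTF
pos 16: ACA -> F; peptide=RQTFF
pos 19: UCA -> E; peptide=RQTFFE
pos 22: AUG -> R; peptide=RQTFFER
pos 25: ACG -> D; peptide=RQTFFERD
pos 28: UAG -> STOP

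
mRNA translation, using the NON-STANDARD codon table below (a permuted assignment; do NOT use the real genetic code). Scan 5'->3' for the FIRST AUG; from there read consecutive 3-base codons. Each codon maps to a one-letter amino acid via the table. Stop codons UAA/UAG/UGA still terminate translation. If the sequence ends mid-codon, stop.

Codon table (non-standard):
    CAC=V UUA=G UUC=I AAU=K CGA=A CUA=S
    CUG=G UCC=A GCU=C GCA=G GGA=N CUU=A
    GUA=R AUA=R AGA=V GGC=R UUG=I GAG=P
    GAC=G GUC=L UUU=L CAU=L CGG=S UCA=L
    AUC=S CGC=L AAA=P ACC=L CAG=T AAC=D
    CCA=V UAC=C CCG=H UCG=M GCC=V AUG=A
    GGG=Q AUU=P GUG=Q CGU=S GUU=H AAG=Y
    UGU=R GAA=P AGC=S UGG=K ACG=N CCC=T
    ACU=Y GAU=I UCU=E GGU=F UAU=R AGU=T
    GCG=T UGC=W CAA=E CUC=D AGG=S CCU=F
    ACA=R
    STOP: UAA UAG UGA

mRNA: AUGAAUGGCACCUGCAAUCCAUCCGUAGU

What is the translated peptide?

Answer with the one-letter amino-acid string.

Answer: AKRLWKVAR

Derivation:
start AUG at pos 0
pos 0: AUG -> A; peptide=A
pos 3: AAU -> K; peptide=AK
pos 6: GGC -> R; peptide=AKR
pos 9: ACC -> L; peptide=AKRL
pos 12: UGC -> W; peptide=AKRLW
pos 15: AAU -> K; peptide=AKRLWK
pos 18: CCA -> V; peptide=AKRLWKV
pos 21: UCC -> A; peptide=AKRLWKVA
pos 24: GUA -> R; peptide=AKRLWKVAR
pos 27: only 2 nt remain (<3), stop (end of mRNA)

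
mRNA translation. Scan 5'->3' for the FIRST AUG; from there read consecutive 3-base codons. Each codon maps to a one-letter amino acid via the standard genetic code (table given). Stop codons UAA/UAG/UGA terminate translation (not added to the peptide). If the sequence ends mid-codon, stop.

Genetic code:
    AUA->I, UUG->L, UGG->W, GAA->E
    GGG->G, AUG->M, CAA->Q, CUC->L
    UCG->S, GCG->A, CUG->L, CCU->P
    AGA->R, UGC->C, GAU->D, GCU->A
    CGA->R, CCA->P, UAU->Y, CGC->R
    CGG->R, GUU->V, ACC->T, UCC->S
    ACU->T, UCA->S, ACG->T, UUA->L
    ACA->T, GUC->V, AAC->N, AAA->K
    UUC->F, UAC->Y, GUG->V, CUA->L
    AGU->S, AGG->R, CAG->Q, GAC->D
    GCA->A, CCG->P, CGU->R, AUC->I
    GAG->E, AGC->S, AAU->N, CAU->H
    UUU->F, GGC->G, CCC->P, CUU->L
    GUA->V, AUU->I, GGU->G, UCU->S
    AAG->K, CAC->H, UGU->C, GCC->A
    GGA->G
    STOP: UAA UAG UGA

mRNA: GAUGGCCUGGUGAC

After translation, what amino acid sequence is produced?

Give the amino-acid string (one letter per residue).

Answer: MAW

Derivation:
start AUG at pos 1
pos 1: AUG -> M; peptide=M
pos 4: GCC -> A; peptide=MA
pos 7: UGG -> W; peptide=MAW
pos 10: UGA -> STOP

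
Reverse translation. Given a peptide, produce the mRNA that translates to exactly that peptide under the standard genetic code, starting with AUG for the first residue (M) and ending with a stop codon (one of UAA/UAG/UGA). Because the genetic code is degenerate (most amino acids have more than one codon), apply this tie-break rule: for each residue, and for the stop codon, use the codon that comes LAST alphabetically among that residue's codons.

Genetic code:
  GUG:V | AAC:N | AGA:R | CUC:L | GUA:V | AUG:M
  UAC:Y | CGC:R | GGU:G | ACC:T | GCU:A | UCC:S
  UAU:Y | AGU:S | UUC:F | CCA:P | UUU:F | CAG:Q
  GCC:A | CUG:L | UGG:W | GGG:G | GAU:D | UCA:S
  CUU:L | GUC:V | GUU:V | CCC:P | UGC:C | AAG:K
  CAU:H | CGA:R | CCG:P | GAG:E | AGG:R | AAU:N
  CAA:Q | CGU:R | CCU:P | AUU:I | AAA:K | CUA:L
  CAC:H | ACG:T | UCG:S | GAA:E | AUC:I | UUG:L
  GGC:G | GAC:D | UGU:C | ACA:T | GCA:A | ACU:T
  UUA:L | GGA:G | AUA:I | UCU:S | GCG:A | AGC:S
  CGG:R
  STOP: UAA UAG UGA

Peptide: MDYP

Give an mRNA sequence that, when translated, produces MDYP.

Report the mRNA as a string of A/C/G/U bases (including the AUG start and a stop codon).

Answer: mRNA: AUGGAUUAUCCUUGA

Derivation:
residue 1: M -> AUG (start codon)
residue 2: D codons sorted = GAC,GAU -> pick last = GAU
residue 3: Y codons sorted = UAC,UAU -> pick last = UAU
residue 4: P codons sorted = CCA,CCC,CCG,CCU -> pick last = CCU
terminator: stop codons sorted = UAA,UAG,UGA -> pick last = UGA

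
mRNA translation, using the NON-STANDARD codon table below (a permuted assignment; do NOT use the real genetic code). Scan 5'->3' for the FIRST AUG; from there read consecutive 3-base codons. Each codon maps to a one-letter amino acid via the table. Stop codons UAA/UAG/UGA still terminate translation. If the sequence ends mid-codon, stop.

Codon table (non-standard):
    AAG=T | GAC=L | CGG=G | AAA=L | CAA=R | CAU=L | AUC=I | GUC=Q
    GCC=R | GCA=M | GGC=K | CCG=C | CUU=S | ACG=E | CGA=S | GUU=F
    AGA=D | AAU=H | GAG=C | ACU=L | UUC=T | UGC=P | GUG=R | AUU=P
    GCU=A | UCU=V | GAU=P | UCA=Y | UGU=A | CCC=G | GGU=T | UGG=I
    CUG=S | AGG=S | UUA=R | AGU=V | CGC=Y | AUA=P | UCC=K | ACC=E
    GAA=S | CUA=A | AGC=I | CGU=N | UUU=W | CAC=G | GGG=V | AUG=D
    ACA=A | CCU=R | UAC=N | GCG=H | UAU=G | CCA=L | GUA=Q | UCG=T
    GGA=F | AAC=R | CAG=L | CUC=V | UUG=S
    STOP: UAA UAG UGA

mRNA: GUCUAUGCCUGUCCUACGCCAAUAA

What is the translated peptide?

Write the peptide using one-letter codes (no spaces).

Answer: DRQAYR

Derivation:
start AUG at pos 4
pos 4: AUG -> D; peptide=D
pos 7: CCU -> R; peptide=DR
pos 10: GUC -> Q; peptide=DRQ
pos 13: CUA -> A; peptide=DRQA
pos 16: CGC -> Y; peptide=DRQAY
pos 19: CAA -> R; peptide=DRQAYR
pos 22: UAA -> STOP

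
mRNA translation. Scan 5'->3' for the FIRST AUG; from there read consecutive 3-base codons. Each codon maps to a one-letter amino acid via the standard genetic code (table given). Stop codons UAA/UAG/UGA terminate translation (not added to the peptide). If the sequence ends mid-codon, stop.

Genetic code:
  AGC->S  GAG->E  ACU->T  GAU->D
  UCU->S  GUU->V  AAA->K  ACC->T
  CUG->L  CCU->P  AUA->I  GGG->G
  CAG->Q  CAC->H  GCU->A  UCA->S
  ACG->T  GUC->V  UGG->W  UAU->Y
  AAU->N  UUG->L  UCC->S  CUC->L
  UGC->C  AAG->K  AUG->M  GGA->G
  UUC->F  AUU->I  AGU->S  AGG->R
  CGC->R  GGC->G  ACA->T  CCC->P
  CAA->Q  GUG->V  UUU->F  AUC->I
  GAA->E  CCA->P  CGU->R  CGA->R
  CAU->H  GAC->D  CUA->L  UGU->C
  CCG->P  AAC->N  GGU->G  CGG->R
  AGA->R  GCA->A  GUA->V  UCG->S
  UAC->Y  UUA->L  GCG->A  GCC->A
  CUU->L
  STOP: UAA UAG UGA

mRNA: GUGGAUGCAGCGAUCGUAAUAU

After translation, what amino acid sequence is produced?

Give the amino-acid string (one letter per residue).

Answer: MQRS

Derivation:
start AUG at pos 4
pos 4: AUG -> M; peptide=M
pos 7: CAG -> Q; peptide=MQ
pos 10: CGA -> R; peptide=MQR
pos 13: UCG -> S; peptide=MQRS
pos 16: UAA -> STOP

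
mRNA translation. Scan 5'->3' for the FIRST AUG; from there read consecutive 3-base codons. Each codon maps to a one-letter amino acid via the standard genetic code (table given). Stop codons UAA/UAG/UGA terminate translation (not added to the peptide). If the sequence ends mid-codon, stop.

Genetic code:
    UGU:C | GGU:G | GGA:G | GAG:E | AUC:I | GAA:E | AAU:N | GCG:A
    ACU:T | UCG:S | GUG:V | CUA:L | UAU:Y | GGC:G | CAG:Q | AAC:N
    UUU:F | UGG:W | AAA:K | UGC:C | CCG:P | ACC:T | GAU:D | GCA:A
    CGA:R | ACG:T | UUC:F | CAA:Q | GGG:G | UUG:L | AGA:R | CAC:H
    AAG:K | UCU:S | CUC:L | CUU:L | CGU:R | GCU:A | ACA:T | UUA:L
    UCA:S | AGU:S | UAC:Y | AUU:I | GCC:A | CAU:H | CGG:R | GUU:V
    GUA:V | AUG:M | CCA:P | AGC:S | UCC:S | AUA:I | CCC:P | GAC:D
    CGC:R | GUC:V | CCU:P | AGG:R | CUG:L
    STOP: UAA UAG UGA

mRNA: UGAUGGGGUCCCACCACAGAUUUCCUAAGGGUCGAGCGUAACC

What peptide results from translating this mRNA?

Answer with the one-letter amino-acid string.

Answer: MGSHHRFPKGRA

Derivation:
start AUG at pos 2
pos 2: AUG -> M; peptide=M
pos 5: GGG -> G; peptide=MG
pos 8: UCC -> S; peptide=MGS
pos 11: CAC -> H; peptide=MGSH
pos 14: CAC -> H; peptide=MGSHH
pos 17: AGA -> R; peptide=MGSHHR
pos 20: UUU -> F; peptide=MGSHHRF
pos 23: CCU -> P; peptide=MGSHHRFP
pos 26: AAG -> K; peptide=MGSHHRFPK
pos 29: GGU -> G; peptide=MGSHHRFPKG
pos 32: CGA -> R; peptide=MGSHHRFPKGR
pos 35: GCG -> A; peptide=MGSHHRFPKGRA
pos 38: UAA -> STOP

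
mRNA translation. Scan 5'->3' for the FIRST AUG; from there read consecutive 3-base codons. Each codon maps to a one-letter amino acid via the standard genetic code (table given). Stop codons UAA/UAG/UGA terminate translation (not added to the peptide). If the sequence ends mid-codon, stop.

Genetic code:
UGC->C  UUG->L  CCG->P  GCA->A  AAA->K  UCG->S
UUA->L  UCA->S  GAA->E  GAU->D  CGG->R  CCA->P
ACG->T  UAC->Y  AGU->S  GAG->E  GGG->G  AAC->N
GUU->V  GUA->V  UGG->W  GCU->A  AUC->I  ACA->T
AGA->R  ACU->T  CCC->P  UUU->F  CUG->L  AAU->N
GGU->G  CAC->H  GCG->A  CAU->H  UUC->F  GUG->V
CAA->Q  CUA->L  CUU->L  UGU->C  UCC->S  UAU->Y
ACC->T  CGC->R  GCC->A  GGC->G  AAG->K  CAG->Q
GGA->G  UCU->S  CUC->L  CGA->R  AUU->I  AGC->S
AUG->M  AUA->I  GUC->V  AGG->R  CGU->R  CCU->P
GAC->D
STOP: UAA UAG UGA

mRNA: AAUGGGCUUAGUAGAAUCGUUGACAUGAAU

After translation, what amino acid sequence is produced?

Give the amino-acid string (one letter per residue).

Answer: MGLVESLT

Derivation:
start AUG at pos 1
pos 1: AUG -> M; peptide=M
pos 4: GGC -> G; peptide=MG
pos 7: UUA -> L; peptide=MGL
pos 10: GUA -> V; peptide=MGLV
pos 13: GAA -> E; peptide=MGLVE
pos 16: UCG -> S; peptide=MGLVES
pos 19: UUG -> L; peptide=MGLVESL
pos 22: ACA -> T; peptide=MGLVESLT
pos 25: UGA -> STOP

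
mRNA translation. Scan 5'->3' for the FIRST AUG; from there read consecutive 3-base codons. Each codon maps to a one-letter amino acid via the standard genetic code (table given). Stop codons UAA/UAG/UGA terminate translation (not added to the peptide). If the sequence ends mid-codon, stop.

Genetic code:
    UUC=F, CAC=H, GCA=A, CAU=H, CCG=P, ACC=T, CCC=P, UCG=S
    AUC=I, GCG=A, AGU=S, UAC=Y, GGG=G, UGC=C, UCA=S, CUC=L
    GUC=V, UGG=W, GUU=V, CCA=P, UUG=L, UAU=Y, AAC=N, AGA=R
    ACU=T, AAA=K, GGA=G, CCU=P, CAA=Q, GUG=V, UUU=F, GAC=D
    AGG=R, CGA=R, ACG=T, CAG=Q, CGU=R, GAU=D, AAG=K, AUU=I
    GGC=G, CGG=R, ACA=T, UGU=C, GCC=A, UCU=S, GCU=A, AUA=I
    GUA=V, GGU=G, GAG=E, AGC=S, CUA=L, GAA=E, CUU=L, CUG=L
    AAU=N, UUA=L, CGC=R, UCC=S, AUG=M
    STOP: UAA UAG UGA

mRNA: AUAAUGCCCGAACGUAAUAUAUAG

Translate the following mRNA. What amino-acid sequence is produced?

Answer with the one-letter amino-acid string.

Answer: MPERNI

Derivation:
start AUG at pos 3
pos 3: AUG -> M; peptide=M
pos 6: CCC -> P; peptide=MP
pos 9: GAA -> E; peptide=MPE
pos 12: CGU -> R; peptide=MPER
pos 15: AAU -> N; peptide=MPERN
pos 18: AUA -> I; peptide=MPERNI
pos 21: UAG -> STOP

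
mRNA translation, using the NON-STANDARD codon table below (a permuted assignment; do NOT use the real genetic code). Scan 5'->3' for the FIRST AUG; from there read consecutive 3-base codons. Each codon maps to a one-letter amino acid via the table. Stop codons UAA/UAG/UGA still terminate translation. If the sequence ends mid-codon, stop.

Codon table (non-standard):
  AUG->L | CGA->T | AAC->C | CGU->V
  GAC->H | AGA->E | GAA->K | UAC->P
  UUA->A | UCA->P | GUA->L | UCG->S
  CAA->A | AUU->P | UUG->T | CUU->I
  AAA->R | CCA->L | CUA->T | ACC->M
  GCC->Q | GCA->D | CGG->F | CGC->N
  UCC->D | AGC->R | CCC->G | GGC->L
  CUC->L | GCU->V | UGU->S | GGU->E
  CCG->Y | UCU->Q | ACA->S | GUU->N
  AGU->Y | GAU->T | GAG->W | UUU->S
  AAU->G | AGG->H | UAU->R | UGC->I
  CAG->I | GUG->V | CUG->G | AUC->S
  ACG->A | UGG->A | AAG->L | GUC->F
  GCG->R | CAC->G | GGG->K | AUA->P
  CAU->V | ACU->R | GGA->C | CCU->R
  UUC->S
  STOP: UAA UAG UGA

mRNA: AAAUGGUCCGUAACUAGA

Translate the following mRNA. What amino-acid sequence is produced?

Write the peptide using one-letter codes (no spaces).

start AUG at pos 2
pos 2: AUG -> L; peptide=L
pos 5: GUC -> F; peptide=LF
pos 8: CGU -> V; peptide=LFV
pos 11: AAC -> C; peptide=LFVC
pos 14: UAG -> STOP

Answer: LFVC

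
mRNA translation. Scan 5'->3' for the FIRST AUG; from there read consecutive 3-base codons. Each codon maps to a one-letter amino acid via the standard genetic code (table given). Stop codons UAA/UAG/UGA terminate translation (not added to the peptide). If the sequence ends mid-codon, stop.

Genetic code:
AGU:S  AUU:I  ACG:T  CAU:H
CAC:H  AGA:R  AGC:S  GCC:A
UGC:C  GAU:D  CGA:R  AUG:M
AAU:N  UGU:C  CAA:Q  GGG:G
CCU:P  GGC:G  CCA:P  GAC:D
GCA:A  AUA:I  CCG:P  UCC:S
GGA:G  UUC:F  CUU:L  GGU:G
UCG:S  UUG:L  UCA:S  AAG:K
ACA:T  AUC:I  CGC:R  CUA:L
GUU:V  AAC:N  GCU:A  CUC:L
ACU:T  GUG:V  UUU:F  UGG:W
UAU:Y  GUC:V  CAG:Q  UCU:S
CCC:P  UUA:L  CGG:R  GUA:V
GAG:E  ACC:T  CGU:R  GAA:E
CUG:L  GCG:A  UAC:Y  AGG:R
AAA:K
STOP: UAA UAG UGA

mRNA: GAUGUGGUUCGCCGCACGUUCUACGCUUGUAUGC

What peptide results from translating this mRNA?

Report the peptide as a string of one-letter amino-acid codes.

start AUG at pos 1
pos 1: AUG -> M; peptide=M
pos 4: UGG -> W; peptide=MW
pos 7: UUC -> F; peptide=MWF
pos 10: GCC -> A; peptide=MWFA
pos 13: GCA -> A; peptide=MWFAA
pos 16: CGU -> R; peptide=MWFAAR
pos 19: UCU -> S; peptide=MWFAARS
pos 22: ACG -> T; peptide=MWFAARST
pos 25: CUU -> L; peptide=MWFAARSTL
pos 28: GUA -> V; peptide=MWFAARSTLV
pos 31: UGC -> C; peptide=MWFAARSTLVC
pos 34: only 0 nt remain (<3), stop (end of mRNA)

Answer: MWFAARSTLVC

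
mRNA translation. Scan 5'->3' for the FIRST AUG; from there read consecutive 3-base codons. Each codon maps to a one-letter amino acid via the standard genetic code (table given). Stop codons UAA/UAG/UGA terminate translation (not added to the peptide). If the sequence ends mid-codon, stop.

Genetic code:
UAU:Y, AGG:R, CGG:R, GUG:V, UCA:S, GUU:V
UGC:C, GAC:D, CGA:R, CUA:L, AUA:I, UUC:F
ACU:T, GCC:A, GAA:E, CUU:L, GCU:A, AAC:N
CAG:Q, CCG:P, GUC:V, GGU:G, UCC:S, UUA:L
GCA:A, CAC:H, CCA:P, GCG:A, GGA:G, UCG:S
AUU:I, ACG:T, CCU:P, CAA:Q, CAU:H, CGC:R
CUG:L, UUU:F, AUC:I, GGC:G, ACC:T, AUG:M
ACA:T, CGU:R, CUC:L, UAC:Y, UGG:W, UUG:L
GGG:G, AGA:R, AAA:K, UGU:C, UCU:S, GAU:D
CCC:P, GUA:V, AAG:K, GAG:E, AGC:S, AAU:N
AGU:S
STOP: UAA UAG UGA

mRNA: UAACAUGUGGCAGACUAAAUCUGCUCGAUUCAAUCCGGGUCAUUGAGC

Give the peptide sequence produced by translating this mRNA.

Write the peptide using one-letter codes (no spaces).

start AUG at pos 4
pos 4: AUG -> M; peptide=M
pos 7: UGG -> W; peptide=MW
pos 10: CAG -> Q; peptide=MWQ
pos 13: ACU -> T; peptide=MWQT
pos 16: AAA -> K; peptide=MWQTK
pos 19: UCU -> S; peptide=MWQTKS
pos 22: GCU -> A; peptide=MWQTKSA
pos 25: CGA -> R; peptide=MWQTKSAR
pos 28: UUC -> F; peptide=MWQTKSARF
pos 31: AAU -> N; peptide=MWQTKSARFN
pos 34: CCG -> P; peptide=MWQTKSARFNP
pos 37: GGU -> G; peptide=MWQTKSARFNPG
pos 40: CAU -> H; peptide=MWQTKSARFNPGH
pos 43: UGA -> STOP

Answer: MWQTKSARFNPGH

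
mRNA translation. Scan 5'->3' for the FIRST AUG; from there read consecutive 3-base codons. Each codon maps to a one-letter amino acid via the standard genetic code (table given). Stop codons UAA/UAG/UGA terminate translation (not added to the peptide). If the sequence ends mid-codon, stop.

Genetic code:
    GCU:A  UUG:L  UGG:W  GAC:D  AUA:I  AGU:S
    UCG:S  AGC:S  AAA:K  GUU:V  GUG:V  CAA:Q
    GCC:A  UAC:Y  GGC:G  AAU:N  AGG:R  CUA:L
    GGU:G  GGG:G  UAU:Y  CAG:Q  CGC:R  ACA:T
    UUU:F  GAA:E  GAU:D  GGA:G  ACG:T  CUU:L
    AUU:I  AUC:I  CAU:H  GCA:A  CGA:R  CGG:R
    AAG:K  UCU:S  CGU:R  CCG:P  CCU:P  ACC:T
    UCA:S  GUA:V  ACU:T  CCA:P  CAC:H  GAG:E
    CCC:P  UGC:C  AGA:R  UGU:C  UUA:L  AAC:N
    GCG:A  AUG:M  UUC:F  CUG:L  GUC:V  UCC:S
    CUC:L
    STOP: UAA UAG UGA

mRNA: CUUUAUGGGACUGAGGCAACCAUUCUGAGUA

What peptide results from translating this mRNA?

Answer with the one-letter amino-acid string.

start AUG at pos 4
pos 4: AUG -> M; peptide=M
pos 7: GGA -> G; peptide=MG
pos 10: CUG -> L; peptide=MGL
pos 13: AGG -> R; peptide=MGLR
pos 16: CAA -> Q; peptide=MGLRQ
pos 19: CCA -> P; peptide=MGLRQP
pos 22: UUC -> F; peptide=MGLRQPF
pos 25: UGA -> STOP

Answer: MGLRQPF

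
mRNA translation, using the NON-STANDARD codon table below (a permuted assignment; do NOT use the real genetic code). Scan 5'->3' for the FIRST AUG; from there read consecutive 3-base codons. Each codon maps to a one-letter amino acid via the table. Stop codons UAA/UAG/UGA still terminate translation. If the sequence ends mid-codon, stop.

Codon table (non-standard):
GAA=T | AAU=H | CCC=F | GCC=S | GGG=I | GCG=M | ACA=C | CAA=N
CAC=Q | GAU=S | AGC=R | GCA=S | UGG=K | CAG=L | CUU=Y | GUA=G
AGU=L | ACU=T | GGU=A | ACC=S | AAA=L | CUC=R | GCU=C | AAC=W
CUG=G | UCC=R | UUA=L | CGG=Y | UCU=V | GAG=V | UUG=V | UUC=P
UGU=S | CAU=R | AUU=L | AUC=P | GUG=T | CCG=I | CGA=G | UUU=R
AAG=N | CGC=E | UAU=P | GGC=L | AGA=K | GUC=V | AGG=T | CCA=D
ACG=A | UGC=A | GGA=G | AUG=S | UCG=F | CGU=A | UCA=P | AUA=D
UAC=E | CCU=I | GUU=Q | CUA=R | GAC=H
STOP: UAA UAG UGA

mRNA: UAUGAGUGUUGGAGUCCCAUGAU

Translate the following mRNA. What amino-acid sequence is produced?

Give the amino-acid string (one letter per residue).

Answer: SLQGVD

Derivation:
start AUG at pos 1
pos 1: AUG -> S; peptide=S
pos 4: AGU -> L; peptide=SL
pos 7: GUU -> Q; peptide=SLQ
pos 10: GGA -> G; peptide=SLQG
pos 13: GUC -> V; peptide=SLQGV
pos 16: CCA -> D; peptide=SLQGVD
pos 19: UGA -> STOP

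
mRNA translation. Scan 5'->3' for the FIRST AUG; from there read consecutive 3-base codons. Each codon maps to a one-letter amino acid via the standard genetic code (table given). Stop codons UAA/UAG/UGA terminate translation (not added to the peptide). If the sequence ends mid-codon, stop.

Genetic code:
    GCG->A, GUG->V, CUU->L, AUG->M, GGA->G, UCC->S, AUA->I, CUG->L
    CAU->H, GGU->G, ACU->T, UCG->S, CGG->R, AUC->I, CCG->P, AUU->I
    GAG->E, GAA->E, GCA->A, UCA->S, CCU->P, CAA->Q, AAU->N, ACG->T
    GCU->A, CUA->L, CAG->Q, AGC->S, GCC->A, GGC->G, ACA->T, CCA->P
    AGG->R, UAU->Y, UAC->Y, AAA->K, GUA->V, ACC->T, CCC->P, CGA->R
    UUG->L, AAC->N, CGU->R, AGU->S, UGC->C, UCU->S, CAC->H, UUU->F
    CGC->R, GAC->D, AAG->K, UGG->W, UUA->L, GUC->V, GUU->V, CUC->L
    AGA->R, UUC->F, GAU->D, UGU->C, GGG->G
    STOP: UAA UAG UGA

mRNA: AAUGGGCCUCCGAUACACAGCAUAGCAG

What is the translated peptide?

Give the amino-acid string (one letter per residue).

start AUG at pos 1
pos 1: AUG -> M; peptide=M
pos 4: GGC -> G; peptide=MG
pos 7: CUC -> L; peptide=MGL
pos 10: CGA -> R; peptide=MGLR
pos 13: UAC -> Y; peptide=MGLRY
pos 16: ACA -> T; peptide=MGLRYT
pos 19: GCA -> A; peptide=MGLRYTA
pos 22: UAG -> STOP

Answer: MGLRYTA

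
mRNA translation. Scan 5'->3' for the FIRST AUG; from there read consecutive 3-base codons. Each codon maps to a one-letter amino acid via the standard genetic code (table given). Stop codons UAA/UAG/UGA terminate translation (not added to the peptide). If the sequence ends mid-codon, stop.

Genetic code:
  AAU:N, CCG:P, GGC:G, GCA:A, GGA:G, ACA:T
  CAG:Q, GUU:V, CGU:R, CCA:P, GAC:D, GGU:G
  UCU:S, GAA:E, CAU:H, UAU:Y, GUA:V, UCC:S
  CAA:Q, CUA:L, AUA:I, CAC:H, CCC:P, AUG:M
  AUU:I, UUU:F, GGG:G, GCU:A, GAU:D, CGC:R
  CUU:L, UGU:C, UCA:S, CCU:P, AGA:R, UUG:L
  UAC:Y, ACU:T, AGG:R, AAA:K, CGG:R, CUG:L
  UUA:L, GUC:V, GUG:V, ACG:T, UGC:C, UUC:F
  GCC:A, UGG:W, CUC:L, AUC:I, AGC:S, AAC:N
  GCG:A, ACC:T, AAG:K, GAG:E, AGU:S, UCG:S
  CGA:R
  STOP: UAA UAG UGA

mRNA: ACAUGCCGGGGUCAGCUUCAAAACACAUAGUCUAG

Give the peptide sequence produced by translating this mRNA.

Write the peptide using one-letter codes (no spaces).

Answer: MPGSASKHIV

Derivation:
start AUG at pos 2
pos 2: AUG -> M; peptide=M
pos 5: CCG -> P; peptide=MP
pos 8: GGG -> G; peptide=MPG
pos 11: UCA -> S; peptide=MPGS
pos 14: GCU -> A; peptide=MPGSA
pos 17: UCA -> S; peptide=MPGSAS
pos 20: AAA -> K; peptide=MPGSASK
pos 23: CAC -> H; peptide=MPGSASKH
pos 26: AUA -> I; peptide=MPGSASKHI
pos 29: GUC -> V; peptide=MPGSASKHIV
pos 32: UAG -> STOP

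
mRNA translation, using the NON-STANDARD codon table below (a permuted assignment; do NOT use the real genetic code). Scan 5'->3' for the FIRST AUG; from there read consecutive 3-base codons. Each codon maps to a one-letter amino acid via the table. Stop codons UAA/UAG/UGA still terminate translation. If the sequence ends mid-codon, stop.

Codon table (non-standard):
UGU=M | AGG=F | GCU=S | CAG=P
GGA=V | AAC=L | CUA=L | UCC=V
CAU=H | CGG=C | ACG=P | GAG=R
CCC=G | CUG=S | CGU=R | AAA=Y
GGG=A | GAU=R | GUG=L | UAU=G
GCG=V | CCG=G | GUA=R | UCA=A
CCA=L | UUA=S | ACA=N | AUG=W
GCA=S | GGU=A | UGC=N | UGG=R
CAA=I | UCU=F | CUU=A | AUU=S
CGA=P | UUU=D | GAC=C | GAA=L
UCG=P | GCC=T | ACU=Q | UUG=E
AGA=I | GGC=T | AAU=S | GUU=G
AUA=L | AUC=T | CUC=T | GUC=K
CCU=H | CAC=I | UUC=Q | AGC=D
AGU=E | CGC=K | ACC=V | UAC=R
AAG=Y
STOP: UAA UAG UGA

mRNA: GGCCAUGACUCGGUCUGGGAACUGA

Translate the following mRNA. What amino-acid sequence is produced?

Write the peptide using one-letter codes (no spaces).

Answer: WQCFAL

Derivation:
start AUG at pos 4
pos 4: AUG -> W; peptide=W
pos 7: ACU -> Q; peptide=WQ
pos 10: CGG -> C; peptide=WQC
pos 13: UCU -> F; peptide=WQCF
pos 16: GGG -> A; peptide=WQCFA
pos 19: AAC -> L; peptide=WQCFAL
pos 22: UGA -> STOP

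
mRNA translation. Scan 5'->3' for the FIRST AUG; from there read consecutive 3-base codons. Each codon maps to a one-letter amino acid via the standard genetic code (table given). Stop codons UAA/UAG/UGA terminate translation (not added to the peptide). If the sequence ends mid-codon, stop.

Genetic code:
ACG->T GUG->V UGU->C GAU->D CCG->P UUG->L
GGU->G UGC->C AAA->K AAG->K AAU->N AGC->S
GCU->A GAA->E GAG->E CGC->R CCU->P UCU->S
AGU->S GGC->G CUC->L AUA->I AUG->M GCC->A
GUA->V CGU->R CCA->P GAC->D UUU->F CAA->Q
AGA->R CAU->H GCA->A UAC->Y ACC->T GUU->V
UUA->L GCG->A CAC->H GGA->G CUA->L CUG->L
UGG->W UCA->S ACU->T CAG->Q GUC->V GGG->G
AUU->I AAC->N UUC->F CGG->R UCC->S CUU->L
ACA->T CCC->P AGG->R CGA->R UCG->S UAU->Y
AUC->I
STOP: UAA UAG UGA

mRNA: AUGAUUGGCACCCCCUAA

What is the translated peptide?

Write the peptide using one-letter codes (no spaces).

Answer: MIGTP

Derivation:
start AUG at pos 0
pos 0: AUG -> M; peptide=M
pos 3: AUU -> I; peptide=MI
pos 6: GGC -> G; peptide=MIG
pos 9: ACC -> T; peptide=MIGT
pos 12: CCC -> P; peptide=MIGTP
pos 15: UAA -> STOP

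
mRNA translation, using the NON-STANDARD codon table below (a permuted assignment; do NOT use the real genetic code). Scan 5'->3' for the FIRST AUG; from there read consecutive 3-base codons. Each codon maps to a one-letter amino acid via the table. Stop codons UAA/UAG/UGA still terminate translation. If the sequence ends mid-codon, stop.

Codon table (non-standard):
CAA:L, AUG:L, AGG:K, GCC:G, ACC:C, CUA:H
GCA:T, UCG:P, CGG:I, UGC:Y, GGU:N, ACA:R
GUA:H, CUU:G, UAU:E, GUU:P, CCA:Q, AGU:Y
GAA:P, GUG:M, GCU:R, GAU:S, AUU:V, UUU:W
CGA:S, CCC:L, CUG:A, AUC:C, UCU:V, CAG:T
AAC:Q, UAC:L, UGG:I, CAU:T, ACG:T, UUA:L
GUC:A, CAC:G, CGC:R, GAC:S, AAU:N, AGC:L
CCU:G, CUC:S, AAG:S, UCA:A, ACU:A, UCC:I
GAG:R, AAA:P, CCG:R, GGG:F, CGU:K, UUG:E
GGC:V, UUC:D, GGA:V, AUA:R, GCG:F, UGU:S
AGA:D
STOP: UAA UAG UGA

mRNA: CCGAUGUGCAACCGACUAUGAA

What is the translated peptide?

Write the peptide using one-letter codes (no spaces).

start AUG at pos 3
pos 3: AUG -> L; peptide=L
pos 6: UGC -> Y; peptide=LY
pos 9: AAC -> Q; peptide=LYQ
pos 12: CGA -> S; peptide=LYQS
pos 15: CUA -> H; peptide=LYQSH
pos 18: UGA -> STOP

Answer: LYQSH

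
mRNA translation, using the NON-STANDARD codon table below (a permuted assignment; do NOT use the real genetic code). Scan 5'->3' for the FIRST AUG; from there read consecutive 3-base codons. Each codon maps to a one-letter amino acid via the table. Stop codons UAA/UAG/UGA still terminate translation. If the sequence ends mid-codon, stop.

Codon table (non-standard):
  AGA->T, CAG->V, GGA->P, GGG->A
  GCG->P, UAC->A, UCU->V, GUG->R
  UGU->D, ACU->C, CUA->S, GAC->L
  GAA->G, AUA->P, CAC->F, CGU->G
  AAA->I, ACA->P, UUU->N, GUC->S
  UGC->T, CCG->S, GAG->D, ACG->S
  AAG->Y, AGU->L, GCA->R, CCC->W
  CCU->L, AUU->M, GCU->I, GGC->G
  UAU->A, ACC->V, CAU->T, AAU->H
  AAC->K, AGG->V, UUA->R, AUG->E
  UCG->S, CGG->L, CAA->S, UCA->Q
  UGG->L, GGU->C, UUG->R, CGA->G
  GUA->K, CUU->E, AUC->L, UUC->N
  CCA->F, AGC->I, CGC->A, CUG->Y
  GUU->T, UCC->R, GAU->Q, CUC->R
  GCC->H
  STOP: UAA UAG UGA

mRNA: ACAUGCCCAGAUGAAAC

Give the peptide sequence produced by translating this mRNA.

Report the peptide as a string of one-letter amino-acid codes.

Answer: EWT

Derivation:
start AUG at pos 2
pos 2: AUG -> E; peptide=E
pos 5: CCC -> W; peptide=EW
pos 8: AGA -> T; peptide=EWT
pos 11: UGA -> STOP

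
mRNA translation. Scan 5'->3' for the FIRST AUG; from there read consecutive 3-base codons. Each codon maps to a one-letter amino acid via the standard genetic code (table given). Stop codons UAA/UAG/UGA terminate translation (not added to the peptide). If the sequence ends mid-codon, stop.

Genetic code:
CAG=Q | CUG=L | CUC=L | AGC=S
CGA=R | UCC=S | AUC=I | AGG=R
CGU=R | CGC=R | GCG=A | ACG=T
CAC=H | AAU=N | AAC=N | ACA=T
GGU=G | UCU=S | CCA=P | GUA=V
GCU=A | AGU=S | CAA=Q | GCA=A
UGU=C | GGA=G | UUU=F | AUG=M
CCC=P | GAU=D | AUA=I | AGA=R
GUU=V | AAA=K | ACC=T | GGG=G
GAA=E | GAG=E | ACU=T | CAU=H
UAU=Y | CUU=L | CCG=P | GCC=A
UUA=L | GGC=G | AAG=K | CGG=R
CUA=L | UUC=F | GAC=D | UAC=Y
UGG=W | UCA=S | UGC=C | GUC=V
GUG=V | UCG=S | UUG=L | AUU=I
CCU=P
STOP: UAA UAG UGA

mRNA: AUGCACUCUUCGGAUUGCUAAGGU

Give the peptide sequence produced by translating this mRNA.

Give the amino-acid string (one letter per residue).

Answer: MHSSDC

Derivation:
start AUG at pos 0
pos 0: AUG -> M; peptide=M
pos 3: CAC -> H; peptide=MH
pos 6: UCU -> S; peptide=MHS
pos 9: UCG -> S; peptide=MHSS
pos 12: GAU -> D; peptide=MHSSD
pos 15: UGC -> C; peptide=MHSSDC
pos 18: UAA -> STOP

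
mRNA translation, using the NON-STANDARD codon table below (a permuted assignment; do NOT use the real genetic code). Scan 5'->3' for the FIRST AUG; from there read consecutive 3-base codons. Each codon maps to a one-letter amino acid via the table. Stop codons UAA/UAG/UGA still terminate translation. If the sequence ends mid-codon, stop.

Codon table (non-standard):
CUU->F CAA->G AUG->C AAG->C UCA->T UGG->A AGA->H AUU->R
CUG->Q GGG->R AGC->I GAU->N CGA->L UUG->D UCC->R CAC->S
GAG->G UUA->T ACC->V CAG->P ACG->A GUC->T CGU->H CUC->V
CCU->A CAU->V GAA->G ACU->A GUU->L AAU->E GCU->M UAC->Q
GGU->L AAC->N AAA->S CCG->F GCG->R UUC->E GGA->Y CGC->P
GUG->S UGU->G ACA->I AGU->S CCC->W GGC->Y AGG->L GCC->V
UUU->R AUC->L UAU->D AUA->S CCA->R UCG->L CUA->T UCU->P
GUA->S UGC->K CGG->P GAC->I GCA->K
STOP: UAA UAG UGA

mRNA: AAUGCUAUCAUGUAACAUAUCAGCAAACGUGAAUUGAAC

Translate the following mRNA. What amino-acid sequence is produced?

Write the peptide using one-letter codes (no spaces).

start AUG at pos 1
pos 1: AUG -> C; peptide=C
pos 4: CUA -> T; peptide=CT
pos 7: UCA -> T; peptide=CTT
pos 10: UGU -> G; peptide=CTTG
pos 13: AAC -> N; peptide=CTTGN
pos 16: AUA -> S; peptide=CTTGNS
pos 19: UCA -> T; peptide=CTTGNST
pos 22: GCA -> K; peptide=CTTGNSTK
pos 25: AAC -> N; peptide=CTTGNSTKN
pos 28: GUG -> S; peptide=CTTGNSTKNS
pos 31: AAU -> E; peptide=CTTGNSTKNSE
pos 34: UGA -> STOP

Answer: CTTGNSTKNSE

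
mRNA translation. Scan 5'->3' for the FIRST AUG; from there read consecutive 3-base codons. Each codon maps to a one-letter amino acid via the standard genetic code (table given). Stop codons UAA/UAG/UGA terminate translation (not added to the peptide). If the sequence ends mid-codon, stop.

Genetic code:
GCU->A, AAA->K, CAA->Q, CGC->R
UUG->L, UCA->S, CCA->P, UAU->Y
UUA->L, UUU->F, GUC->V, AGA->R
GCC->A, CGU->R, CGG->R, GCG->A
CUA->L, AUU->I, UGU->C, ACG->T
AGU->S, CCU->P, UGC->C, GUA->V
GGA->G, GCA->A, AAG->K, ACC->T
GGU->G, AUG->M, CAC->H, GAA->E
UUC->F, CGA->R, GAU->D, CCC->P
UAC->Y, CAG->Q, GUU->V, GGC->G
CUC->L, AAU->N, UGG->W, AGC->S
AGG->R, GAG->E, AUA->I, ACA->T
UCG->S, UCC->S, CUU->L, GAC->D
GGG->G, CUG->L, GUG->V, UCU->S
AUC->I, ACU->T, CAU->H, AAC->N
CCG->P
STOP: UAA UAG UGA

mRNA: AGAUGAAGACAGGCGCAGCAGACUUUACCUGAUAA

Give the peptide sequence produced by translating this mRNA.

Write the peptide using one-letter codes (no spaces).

start AUG at pos 2
pos 2: AUG -> M; peptide=M
pos 5: AAG -> K; peptide=MK
pos 8: ACA -> T; peptide=MKT
pos 11: GGC -> G; peptide=MKTG
pos 14: GCA -> A; peptide=MKTGA
pos 17: GCA -> A; peptide=MKTGAA
pos 20: GAC -> D; peptide=MKTGAAD
pos 23: UUU -> F; peptide=MKTGAADF
pos 26: ACC -> T; peptide=MKTGAADFT
pos 29: UGA -> STOP

Answer: MKTGAADFT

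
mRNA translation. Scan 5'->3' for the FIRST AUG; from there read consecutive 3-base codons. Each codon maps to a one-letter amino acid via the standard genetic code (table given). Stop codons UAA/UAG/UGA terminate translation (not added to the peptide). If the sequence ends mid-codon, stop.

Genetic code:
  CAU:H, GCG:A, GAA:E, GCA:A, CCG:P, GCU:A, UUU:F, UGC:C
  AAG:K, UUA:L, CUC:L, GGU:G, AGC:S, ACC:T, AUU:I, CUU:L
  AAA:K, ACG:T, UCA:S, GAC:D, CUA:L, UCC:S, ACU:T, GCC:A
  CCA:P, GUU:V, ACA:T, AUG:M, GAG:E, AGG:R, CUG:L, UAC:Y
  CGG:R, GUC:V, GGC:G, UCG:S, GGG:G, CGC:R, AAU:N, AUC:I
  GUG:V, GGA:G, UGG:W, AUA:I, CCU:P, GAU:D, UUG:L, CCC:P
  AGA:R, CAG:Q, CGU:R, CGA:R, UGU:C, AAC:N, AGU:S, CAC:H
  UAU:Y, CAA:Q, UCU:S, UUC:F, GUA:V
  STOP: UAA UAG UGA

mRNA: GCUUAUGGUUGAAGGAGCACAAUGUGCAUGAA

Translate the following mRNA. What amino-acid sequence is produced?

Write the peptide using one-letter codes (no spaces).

start AUG at pos 4
pos 4: AUG -> M; peptide=M
pos 7: GUU -> V; peptide=MV
pos 10: GAA -> E; peptide=MVE
pos 13: GGA -> G; peptide=MVEG
pos 16: GCA -> A; peptide=MVEGA
pos 19: CAA -> Q; peptide=MVEGAQ
pos 22: UGU -> C; peptide=MVEGAQC
pos 25: GCA -> A; peptide=MVEGAQCA
pos 28: UGA -> STOP

Answer: MVEGAQCA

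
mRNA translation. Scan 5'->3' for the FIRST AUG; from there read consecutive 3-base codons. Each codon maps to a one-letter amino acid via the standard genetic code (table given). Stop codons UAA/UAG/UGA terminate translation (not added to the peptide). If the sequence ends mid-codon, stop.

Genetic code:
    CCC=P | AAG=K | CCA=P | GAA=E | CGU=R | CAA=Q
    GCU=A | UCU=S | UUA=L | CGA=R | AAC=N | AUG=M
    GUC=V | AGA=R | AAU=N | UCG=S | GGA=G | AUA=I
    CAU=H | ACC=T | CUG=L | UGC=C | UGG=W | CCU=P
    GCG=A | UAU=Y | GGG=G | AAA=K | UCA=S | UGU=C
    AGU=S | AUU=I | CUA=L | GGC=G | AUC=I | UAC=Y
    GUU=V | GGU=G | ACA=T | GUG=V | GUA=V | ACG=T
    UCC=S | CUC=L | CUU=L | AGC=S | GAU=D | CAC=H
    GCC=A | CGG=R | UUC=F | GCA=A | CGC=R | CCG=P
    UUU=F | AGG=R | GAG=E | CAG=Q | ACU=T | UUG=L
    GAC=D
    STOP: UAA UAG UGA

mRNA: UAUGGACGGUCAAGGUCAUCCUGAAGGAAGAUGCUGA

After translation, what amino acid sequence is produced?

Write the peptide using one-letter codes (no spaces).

Answer: MDGQGHPEGRC

Derivation:
start AUG at pos 1
pos 1: AUG -> M; peptide=M
pos 4: GAC -> D; peptide=MD
pos 7: GGU -> G; peptide=MDG
pos 10: CAA -> Q; peptide=MDGQ
pos 13: GGU -> G; peptide=MDGQG
pos 16: CAU -> H; peptide=MDGQGH
pos 19: CCU -> P; peptide=MDGQGHP
pos 22: GAA -> E; peptide=MDGQGHPE
pos 25: GGA -> G; peptide=MDGQGHPEG
pos 28: AGA -> R; peptide=MDGQGHPEGR
pos 31: UGC -> C; peptide=MDGQGHPEGRC
pos 34: UGA -> STOP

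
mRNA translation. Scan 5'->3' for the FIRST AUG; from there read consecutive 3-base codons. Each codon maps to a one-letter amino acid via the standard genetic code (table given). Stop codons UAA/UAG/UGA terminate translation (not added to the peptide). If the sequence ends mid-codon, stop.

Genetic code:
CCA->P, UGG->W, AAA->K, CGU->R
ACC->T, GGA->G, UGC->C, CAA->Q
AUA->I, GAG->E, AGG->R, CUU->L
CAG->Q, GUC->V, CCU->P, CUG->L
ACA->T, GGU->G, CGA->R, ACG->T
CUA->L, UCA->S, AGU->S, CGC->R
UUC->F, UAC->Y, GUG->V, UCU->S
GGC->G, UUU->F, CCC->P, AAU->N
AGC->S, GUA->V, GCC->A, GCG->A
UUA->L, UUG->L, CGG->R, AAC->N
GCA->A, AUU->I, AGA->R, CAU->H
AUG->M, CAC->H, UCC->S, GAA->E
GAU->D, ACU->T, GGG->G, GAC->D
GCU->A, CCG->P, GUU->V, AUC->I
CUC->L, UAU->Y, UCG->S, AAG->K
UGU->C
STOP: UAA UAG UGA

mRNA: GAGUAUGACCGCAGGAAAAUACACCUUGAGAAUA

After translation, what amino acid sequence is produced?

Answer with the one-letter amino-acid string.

Answer: MTAGKYTLRI

Derivation:
start AUG at pos 4
pos 4: AUG -> M; peptide=M
pos 7: ACC -> T; peptide=MT
pos 10: GCA -> A; peptide=MTA
pos 13: GGA -> G; peptide=MTAG
pos 16: AAA -> K; peptide=MTAGK
pos 19: UAC -> Y; peptide=MTAGKY
pos 22: ACC -> T; peptide=MTAGKYT
pos 25: UUG -> L; peptide=MTAGKYTL
pos 28: AGA -> R; peptide=MTAGKYTLR
pos 31: AUA -> I; peptide=MTAGKYTLRI
pos 34: only 0 nt remain (<3), stop (end of mRNA)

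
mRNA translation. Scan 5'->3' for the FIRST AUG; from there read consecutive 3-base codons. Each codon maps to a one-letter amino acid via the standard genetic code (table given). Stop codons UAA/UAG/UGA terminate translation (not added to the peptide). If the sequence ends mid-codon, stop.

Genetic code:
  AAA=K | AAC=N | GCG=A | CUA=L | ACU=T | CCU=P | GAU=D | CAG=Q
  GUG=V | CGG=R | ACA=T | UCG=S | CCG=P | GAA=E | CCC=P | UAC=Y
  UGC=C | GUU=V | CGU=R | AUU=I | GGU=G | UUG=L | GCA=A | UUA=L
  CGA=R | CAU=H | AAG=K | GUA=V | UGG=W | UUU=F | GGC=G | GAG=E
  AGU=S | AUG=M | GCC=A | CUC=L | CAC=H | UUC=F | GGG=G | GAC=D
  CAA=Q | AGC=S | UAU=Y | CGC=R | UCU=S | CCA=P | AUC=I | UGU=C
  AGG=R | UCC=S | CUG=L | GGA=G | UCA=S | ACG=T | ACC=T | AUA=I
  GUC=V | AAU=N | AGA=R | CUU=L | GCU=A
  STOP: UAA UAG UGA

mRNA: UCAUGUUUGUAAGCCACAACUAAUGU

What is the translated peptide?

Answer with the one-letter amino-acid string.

Answer: MFVSHN

Derivation:
start AUG at pos 2
pos 2: AUG -> M; peptide=M
pos 5: UUU -> F; peptide=MF
pos 8: GUA -> V; peptide=MFV
pos 11: AGC -> S; peptide=MFVS
pos 14: CAC -> H; peptide=MFVSH
pos 17: AAC -> N; peptide=MFVSHN
pos 20: UAA -> STOP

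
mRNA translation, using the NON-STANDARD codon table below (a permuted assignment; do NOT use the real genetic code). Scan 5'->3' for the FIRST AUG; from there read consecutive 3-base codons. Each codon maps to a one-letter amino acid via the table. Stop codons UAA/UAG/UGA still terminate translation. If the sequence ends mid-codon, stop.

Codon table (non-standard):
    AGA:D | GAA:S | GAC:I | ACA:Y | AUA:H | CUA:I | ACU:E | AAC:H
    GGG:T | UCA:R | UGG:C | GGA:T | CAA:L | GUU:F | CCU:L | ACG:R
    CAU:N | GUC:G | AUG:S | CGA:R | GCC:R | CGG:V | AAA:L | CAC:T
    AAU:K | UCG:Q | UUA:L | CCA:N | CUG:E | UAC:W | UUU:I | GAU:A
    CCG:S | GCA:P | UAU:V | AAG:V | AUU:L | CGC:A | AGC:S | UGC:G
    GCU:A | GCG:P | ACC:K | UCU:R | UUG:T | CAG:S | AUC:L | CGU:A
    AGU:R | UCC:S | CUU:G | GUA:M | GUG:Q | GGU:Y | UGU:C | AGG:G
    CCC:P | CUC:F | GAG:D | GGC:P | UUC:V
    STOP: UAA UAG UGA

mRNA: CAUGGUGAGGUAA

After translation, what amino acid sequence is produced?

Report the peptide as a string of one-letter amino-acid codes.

start AUG at pos 1
pos 1: AUG -> S; peptide=S
pos 4: GUG -> Q; peptide=SQ
pos 7: AGG -> G; peptide=SQG
pos 10: UAA -> STOP

Answer: SQG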